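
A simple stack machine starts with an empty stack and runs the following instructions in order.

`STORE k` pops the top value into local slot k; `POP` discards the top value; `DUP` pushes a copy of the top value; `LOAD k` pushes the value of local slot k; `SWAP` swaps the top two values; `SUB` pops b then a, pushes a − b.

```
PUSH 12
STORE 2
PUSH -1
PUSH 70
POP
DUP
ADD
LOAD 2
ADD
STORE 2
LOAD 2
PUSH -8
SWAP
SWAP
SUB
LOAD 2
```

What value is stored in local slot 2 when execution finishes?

10

PUSH 12 : [12]
STORE 2 : []
PUSH -1 : [-1]
PUSH 70 : [-1, 70]
POP     : [-1]
DUP     : [-1, -1]
ADD     : [-2]
LOAD 2  : [-2, 12]
ADD     : [10]
STORE 2 : []
LOAD 2  : [10]
PUSH -8 : [10, -8]
SWAP    : [-8, 10]
SWAP    : [10, -8]
SUB     : [18]
LOAD 2  : [18, 10]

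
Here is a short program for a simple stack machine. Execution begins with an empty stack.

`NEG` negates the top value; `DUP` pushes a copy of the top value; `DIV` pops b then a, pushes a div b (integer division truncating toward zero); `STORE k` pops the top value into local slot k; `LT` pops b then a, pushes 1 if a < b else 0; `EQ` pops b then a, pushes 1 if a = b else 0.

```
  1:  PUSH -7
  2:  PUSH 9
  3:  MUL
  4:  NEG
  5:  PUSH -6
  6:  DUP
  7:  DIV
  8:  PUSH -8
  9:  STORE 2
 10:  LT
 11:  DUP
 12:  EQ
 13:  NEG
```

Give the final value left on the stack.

PUSH -7 -> -7
PUSH 9  -> -7 9
MUL     -> -63
NEG     -> 63
PUSH -6 -> 63 -6
DUP     -> 63 -6 -6
DIV     -> 63 1
PUSH -8 -> 63 1 -8
STORE 2 -> 63 1
LT      -> 0
DUP     -> 0 0
EQ      -> 1
NEG     -> -1

-1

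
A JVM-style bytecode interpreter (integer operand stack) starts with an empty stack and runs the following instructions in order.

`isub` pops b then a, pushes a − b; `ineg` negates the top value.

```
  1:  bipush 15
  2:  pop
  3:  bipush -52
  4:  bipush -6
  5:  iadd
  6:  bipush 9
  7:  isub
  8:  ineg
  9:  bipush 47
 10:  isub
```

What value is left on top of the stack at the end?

20

bipush 15  -> 15
pop        -> (empty)
bipush -52 -> -52
bipush -6  -> -52 -6
iadd       -> -58
bipush 9   -> -58 9
isub       -> -67
ineg       -> 67
bipush 47  -> 67 47
isub       -> 20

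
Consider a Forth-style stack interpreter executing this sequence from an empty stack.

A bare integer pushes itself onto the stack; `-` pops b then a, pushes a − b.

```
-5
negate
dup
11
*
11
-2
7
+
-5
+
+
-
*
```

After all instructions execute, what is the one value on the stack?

220

-5      -5
negate  5
dup     5 5
11      5 5 11
*       5 55
11      5 55 11
-2      5 55 11 -2
7       5 55 11 -2 7
+       5 55 11 5
-5      5 55 11 5 -5
+       5 55 11 0
+       5 55 11
-       5 44
*       220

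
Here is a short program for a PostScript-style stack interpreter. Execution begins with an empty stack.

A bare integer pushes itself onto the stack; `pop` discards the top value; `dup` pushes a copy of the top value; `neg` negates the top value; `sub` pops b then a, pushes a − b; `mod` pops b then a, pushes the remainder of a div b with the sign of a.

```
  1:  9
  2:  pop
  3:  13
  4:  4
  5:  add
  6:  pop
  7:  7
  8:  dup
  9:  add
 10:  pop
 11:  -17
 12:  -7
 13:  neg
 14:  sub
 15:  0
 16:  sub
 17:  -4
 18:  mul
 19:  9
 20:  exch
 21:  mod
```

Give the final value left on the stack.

9

9     9
pop   (empty)
13    13
4     13 4
add   17
pop   (empty)
7     7
dup   7 7
add   14
pop   (empty)
-17   -17
-7    -17 -7
neg   -17 7
sub   -24
0     -24 0
sub   -24
-4    -24 -4
mul   96
9     96 9
exch  9 96
mod   9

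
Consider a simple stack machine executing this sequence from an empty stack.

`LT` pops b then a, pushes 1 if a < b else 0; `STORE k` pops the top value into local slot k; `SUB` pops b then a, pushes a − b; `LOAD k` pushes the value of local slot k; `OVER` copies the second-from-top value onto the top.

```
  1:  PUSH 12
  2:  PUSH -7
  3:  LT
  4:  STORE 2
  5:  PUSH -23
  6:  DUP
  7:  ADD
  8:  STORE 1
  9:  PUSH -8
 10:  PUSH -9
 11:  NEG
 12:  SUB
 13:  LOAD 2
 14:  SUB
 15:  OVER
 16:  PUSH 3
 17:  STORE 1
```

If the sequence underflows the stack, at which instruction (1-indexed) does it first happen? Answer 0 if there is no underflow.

PUSH 12  -> 12
PUSH -7  -> 12 -7
LT       -> 0
STORE 2  -> (empty)
PUSH -23 -> -23
DUP      -> -23 -23
ADD      -> -46
STORE 1  -> (empty)
PUSH -8  -> -8
PUSH -9  -> -8 -9
NEG      -> -8 9
SUB      -> -17
LOAD 2   -> -17 0
SUB      -> -17
OVER  — needs 2 operands, stack has 1 → underflow

15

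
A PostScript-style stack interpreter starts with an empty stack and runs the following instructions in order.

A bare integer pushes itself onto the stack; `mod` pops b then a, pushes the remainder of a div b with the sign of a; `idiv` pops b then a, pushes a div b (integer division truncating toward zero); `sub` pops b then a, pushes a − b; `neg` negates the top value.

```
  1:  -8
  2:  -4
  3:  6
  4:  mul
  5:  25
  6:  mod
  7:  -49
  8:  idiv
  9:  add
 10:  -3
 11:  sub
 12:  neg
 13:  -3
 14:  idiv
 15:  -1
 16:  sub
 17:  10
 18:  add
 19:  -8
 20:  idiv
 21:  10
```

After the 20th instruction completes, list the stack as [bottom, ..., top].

-8   : [-8]
-4   : [-8, -4]
6    : [-8, -4, 6]
mul  : [-8, -24]
25   : [-8, -24, 25]
mod  : [-8, -24]
-49  : [-8, -24, -49]
idiv : [-8, 0]
add  : [-8]
-3   : [-8, -3]
sub  : [-5]
neg  : [5]
-3   : [5, -3]
idiv : [-1]
-1   : [-1, -1]
sub  : [0]
10   : [0, 10]
add  : [10]
-8   : [10, -8]
idiv : [-1]

[-1]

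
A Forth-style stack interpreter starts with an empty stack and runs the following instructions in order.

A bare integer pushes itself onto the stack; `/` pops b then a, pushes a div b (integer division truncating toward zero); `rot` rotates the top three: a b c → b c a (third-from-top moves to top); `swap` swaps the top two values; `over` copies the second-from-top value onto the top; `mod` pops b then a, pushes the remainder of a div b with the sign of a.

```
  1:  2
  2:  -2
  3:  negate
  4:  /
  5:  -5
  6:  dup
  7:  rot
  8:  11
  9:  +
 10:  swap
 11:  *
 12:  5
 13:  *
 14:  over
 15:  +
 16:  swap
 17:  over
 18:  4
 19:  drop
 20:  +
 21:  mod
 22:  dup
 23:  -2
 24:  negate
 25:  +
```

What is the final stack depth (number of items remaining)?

2      : [2]
-2     : [2, -2]
negate : [2, 2]
/      : [1]
-5     : [1, -5]
dup    : [1, -5, -5]
rot    : [-5, -5, 1]
11     : [-5, -5, 1, 11]
+      : [-5, -5, 12]
swap   : [-5, 12, -5]
*      : [-5, -60]
5      : [-5, -60, 5]
*      : [-5, -300]
over   : [-5, -300, -5]
+      : [-5, -305]
swap   : [-305, -5]
over   : [-305, -5, -305]
4      : [-305, -5, -305, 4]
drop   : [-305, -5, -305]
+      : [-305, -310]
mod    : [-305]
dup    : [-305, -305]
-2     : [-305, -305, -2]
negate : [-305, -305, 2]
+      : [-305, -303]

2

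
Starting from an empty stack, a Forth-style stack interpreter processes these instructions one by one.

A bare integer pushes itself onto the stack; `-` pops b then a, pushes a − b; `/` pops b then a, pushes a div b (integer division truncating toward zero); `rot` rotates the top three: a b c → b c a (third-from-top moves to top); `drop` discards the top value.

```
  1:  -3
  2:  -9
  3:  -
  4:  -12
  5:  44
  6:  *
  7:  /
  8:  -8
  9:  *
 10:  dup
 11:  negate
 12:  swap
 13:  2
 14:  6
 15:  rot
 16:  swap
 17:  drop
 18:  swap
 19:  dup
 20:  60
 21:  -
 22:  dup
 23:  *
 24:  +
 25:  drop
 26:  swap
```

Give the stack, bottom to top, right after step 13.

-3     → [-3]
-9     → [-3, -9]
-      → [6]
-12    → [6, -12]
44     → [6, -12, 44]
*      → [6, -528]
/      → [0]
-8     → [0, -8]
*      → [0]
dup    → [0, 0]
negate → [0, 0]
swap   → [0, 0]
2      → [0, 0, 2]

[0, 0, 2]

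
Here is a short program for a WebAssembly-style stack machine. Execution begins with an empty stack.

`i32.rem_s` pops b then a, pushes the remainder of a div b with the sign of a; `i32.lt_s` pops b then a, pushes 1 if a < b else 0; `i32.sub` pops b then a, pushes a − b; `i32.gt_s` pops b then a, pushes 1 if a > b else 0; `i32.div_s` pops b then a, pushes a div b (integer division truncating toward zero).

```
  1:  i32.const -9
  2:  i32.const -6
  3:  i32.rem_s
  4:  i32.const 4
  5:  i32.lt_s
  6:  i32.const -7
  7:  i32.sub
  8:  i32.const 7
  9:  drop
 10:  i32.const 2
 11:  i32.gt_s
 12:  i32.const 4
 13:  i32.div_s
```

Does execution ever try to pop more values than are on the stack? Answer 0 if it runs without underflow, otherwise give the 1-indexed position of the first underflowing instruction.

0

i32.const -9 : [-9]
i32.const -6 : [-9, -6]
i32.rem_s    : [-3]
i32.const 4  : [-3, 4]
i32.lt_s     : [1]
i32.const -7 : [1, -7]
i32.sub      : [8]
i32.const 7  : [8, 7]
drop         : [8]
i32.const 2  : [8, 2]
i32.gt_s     : [1]
i32.const 4  : [1, 4]
i32.div_s    : [0]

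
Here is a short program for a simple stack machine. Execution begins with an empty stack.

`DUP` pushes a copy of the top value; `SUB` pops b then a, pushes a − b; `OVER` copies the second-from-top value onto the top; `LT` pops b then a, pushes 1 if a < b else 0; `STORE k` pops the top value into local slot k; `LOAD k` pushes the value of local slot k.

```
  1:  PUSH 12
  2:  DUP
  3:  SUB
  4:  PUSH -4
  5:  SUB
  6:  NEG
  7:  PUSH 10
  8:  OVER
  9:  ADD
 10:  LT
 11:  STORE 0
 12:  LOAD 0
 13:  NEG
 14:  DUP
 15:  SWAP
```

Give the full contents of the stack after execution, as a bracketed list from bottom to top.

PUSH 12  [12]
DUP      [12, 12]
SUB      [0]
PUSH -4  [0, -4]
SUB      [4]
NEG      [-4]
PUSH 10  [-4, 10]
OVER     [-4, 10, -4]
ADD      [-4, 6]
LT       [1]
STORE 0  []
LOAD 0   [1]
NEG      [-1]
DUP      [-1, -1]
SWAP     [-1, -1]

[-1, -1]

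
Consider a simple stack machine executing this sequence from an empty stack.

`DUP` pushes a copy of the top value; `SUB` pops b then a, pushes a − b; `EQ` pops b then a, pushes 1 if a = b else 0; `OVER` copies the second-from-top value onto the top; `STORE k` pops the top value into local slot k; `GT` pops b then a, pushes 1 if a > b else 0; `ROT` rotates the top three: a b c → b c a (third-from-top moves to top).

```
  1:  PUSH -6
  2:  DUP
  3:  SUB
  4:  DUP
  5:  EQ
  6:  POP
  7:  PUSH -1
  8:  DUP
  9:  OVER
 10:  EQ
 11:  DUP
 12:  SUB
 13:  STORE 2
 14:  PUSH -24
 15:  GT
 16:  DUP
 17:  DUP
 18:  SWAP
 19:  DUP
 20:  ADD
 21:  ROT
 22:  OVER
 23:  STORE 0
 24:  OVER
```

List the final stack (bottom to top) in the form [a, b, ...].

[1, 2, 1, 2]

PUSH -6  -> -6
DUP      -> -6 -6
SUB      -> 0
DUP      -> 0 0
EQ       -> 1
POP      -> (empty)
PUSH -1  -> -1
DUP      -> -1 -1
OVER     -> -1 -1 -1
EQ       -> -1 1
DUP      -> -1 1 1
SUB      -> -1 0
STORE 2  -> -1
PUSH -24 -> -1 -24
GT       -> 1
DUP      -> 1 1
DUP      -> 1 1 1
SWAP     -> 1 1 1
DUP      -> 1 1 1 1
ADD      -> 1 1 2
ROT      -> 1 2 1
OVER     -> 1 2 1 2
STORE 0  -> 1 2 1
OVER     -> 1 2 1 2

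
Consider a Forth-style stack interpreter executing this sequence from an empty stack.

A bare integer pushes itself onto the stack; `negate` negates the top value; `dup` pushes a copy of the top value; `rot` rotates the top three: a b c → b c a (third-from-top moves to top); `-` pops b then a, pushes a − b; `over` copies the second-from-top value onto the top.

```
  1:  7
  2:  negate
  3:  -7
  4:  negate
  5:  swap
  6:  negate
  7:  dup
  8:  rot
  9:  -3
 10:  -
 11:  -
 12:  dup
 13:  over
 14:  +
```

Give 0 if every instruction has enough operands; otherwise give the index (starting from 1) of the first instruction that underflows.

0

7       7
negate  -7
-7      -7 -7
negate  -7 7
swap    7 -7
negate  7 7
dup     7 7 7
rot     7 7 7
-3      7 7 7 -3
-       7 7 10
-       7 -3
dup     7 -3 -3
over    7 -3 -3 -3
+       7 -3 -6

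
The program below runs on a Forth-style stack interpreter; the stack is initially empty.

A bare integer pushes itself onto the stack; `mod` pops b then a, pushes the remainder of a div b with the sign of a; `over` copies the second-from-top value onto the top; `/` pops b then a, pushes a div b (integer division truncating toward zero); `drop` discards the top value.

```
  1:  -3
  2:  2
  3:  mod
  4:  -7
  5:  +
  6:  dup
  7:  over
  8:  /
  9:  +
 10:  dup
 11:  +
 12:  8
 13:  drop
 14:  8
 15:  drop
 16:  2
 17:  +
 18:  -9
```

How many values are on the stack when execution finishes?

-3   → [-3]
2    → [-3, 2]
mod  → [-1]
-7   → [-1, -7]
+    → [-8]
dup  → [-8, -8]
over → [-8, -8, -8]
/    → [-8, 1]
+    → [-7]
dup  → [-7, -7]
+    → [-14]
8    → [-14, 8]
drop → [-14]
8    → [-14, 8]
drop → [-14]
2    → [-14, 2]
+    → [-12]
-9   → [-12, -9]

2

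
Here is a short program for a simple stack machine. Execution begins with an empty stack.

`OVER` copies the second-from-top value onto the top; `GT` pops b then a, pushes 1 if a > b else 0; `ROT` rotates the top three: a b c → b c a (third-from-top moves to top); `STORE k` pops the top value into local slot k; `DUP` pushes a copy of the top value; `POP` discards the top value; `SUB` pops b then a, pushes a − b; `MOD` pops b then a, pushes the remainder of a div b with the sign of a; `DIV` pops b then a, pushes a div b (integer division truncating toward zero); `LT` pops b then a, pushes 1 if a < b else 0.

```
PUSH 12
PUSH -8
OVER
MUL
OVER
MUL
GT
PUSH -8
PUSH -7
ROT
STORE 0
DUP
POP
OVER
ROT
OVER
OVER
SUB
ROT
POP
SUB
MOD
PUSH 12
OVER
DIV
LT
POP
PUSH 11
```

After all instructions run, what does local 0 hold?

PUSH 12  12
PUSH -8  12 -8
OVER     12 -8 12
MUL      12 -96
OVER     12 -96 12
MUL      12 -1152
GT       1
PUSH -8  1 -8
PUSH -7  1 -8 -7
ROT      -8 -7 1
STORE 0  -8 -7
DUP      -8 -7 -7
POP      -8 -7
OVER     -8 -7 -8
ROT      -7 -8 -8
OVER     -7 -8 -8 -8
OVER     -7 -8 -8 -8 -8
SUB      -7 -8 -8 0
ROT      -7 -8 0 -8
POP      -7 -8 0
SUB      -7 -8
MOD      -7
PUSH 12  -7 12
OVER     -7 12 -7
DIV      -7 -1
LT       1
POP      (empty)
PUSH 11  11

1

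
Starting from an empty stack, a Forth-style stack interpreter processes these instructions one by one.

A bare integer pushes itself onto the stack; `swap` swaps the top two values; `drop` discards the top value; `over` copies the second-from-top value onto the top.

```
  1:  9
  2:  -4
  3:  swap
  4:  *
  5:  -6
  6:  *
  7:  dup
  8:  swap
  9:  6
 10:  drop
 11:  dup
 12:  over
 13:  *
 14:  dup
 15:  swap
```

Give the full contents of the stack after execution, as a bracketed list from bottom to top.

[216, 216, 46656, 46656]

9    → [9]
-4   → [9, -4]
swap → [-4, 9]
*    → [-36]
-6   → [-36, -6]
*    → [216]
dup  → [216, 216]
swap → [216, 216]
6    → [216, 216, 6]
drop → [216, 216]
dup  → [216, 216, 216]
over → [216, 216, 216, 216]
*    → [216, 216, 46656]
dup  → [216, 216, 46656, 46656]
swap → [216, 216, 46656, 46656]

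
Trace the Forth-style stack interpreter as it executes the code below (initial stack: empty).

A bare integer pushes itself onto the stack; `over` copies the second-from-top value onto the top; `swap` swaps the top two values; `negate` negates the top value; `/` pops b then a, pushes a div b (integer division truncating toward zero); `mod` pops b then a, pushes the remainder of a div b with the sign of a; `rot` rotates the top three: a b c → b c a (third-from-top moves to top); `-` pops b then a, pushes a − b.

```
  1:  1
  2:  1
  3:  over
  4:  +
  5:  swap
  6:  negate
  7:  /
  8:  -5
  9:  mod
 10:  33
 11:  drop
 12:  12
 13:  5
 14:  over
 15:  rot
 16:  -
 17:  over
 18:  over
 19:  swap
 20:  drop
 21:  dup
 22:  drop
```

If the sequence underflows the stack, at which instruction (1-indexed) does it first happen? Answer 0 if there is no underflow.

0

1      : 1
1      : 1 1
over   : 1 1 1
+      : 1 2
swap   : 2 1
negate : 2 -1
/      : -2
-5     : -2 -5
mod    : -2
33     : -2 33
drop   : -2
12     : -2 12
5      : -2 12 5
over   : -2 12 5 12
rot    : -2 5 12 12
-      : -2 5 0
over   : -2 5 0 5
over   : -2 5 0 5 0
swap   : -2 5 0 0 5
drop   : -2 5 0 0
dup    : -2 5 0 0 0
drop   : -2 5 0 0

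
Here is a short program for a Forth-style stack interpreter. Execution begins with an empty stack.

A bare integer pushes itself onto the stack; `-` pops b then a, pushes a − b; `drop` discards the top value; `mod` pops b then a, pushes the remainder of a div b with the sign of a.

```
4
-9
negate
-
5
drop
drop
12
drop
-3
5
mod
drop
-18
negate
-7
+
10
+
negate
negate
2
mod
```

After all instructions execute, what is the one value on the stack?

4      : 4
-9     : 4 -9
negate : 4 9
-      : -5
5      : -5 5
drop   : -5
drop   : (empty)
12     : 12
drop   : (empty)
-3     : -3
5      : -3 5
mod    : -3
drop   : (empty)
-18    : -18
negate : 18
-7     : 18 -7
+      : 11
10     : 11 10
+      : 21
negate : -21
negate : 21
2      : 21 2
mod    : 1

1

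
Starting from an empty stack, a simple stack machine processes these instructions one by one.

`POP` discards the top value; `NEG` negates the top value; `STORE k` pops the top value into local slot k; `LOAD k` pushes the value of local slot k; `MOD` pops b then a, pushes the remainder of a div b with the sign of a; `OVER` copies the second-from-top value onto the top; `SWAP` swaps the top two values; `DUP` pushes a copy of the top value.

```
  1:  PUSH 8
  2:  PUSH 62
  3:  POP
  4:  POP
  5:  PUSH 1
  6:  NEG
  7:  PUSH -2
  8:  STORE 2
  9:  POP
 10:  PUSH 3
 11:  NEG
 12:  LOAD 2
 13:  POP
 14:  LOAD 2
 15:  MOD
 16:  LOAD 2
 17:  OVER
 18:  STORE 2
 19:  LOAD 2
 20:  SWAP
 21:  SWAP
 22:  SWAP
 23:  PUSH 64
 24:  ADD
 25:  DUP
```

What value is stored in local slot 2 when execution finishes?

PUSH 8  → 8
PUSH 62 → 8 62
POP     → 8
POP     → (empty)
PUSH 1  → 1
NEG     → -1
PUSH -2 → -1 -2
STORE 2 → -1
POP     → (empty)
PUSH 3  → 3
NEG     → -3
LOAD 2  → -3 -2
POP     → -3
LOAD 2  → -3 -2
MOD     → -1
LOAD 2  → -1 -2
OVER    → -1 -2 -1
STORE 2 → -1 -2
LOAD 2  → -1 -2 -1
SWAP    → -1 -1 -2
SWAP    → -1 -2 -1
SWAP    → -1 -1 -2
PUSH 64 → -1 -1 -2 64
ADD     → -1 -1 62
DUP     → -1 -1 62 62

-1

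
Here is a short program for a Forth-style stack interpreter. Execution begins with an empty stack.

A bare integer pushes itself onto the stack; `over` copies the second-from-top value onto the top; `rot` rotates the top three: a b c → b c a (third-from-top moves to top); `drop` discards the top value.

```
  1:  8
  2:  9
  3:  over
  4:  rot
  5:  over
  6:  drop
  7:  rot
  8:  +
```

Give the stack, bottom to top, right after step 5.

[9, 8, 8, 8]

8    → [8]
9    → [8, 9]
over → [8, 9, 8]
rot  → [9, 8, 8]
over → [9, 8, 8, 8]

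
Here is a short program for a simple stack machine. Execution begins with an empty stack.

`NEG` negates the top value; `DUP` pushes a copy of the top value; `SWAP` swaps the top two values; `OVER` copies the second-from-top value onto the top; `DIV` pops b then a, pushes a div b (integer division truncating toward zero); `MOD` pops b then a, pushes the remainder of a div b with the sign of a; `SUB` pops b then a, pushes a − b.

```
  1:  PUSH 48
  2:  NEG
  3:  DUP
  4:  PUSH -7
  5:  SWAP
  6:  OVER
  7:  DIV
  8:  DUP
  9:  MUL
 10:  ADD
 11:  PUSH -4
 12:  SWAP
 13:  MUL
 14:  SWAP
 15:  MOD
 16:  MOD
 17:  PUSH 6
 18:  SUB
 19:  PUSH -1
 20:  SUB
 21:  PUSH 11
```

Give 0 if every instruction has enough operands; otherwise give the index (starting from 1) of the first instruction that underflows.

PUSH 48 -> 48
NEG     -> -48
DUP     -> -48 -48
PUSH -7 -> -48 -48 -7
SWAP    -> -48 -7 -48
OVER    -> -48 -7 -48 -7
DIV     -> -48 -7 6
DUP     -> -48 -7 6 6
MUL     -> -48 -7 36
ADD     -> -48 29
PUSH -4 -> -48 29 -4
SWAP    -> -48 -4 29
MUL     -> -48 -116
SWAP    -> -116 -48
MOD     -> -20
MOD  — needs 2 operands, stack has 1 → underflow

16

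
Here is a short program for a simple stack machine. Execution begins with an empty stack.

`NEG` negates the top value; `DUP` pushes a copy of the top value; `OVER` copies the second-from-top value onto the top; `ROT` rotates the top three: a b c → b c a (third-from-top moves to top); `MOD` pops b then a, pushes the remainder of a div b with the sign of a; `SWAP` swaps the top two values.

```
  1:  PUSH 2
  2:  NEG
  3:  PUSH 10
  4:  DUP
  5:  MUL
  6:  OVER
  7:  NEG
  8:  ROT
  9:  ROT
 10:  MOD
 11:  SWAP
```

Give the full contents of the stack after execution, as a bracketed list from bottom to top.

[-2, 2]

PUSH 2  → [2]
NEG     → [-2]
PUSH 10 → [-2, 10]
DUP     → [-2, 10, 10]
MUL     → [-2, 100]
OVER    → [-2, 100, -2]
NEG     → [-2, 100, 2]
ROT     → [100, 2, -2]
ROT     → [2, -2, 100]
MOD     → [2, -2]
SWAP    → [-2, 2]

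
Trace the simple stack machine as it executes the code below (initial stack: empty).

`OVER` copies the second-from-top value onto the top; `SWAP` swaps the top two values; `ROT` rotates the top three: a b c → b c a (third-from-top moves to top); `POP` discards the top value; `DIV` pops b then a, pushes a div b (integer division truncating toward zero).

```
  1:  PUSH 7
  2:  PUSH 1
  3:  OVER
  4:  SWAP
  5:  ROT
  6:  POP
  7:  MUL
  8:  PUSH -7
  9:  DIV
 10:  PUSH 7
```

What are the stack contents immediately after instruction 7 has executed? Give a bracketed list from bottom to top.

PUSH 7  [7]
PUSH 1  [7, 1]
OVER    [7, 1, 7]
SWAP    [7, 7, 1]
ROT     [7, 1, 7]
POP     [7, 1]
MUL     [7]

[7]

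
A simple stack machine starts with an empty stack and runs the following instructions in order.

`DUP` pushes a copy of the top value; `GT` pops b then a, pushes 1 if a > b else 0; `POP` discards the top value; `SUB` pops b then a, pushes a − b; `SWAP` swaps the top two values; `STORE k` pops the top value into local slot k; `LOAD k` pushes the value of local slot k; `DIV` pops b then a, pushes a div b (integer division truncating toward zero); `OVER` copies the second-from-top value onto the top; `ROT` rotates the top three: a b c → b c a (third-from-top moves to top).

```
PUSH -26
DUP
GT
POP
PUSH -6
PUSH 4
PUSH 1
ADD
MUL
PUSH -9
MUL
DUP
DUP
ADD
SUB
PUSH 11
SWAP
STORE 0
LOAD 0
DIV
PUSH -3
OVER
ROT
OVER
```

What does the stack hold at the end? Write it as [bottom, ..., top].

[-3, 0, 0, 0]

PUSH -26 -> [-26]
DUP      -> [-26, -26]
GT       -> [0]
POP      -> []
PUSH -6  -> [-6]
PUSH 4   -> [-6, 4]
PUSH 1   -> [-6, 4, 1]
ADD      -> [-6, 5]
MUL      -> [-30]
PUSH -9  -> [-30, -9]
MUL      -> [270]
DUP      -> [270, 270]
DUP      -> [270, 270, 270]
ADD      -> [270, 540]
SUB      -> [-270]
PUSH 11  -> [-270, 11]
SWAP     -> [11, -270]
STORE 0  -> [11]
LOAD 0   -> [11, -270]
DIV      -> [0]
PUSH -3  -> [0, -3]
OVER     -> [0, -3, 0]
ROT      -> [-3, 0, 0]
OVER     -> [-3, 0, 0, 0]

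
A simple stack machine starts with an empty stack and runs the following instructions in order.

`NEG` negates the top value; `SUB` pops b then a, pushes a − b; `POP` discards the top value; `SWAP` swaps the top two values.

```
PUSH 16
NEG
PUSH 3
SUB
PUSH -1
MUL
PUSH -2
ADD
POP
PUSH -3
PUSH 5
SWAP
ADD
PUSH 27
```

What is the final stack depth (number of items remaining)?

PUSH 16 -> [16]
NEG     -> [-16]
PUSH 3  -> [-16, 3]
SUB     -> [-19]
PUSH -1 -> [-19, -1]
MUL     -> [19]
PUSH -2 -> [19, -2]
ADD     -> [17]
POP     -> []
PUSH -3 -> [-3]
PUSH 5  -> [-3, 5]
SWAP    -> [5, -3]
ADD     -> [2]
PUSH 27 -> [2, 27]

2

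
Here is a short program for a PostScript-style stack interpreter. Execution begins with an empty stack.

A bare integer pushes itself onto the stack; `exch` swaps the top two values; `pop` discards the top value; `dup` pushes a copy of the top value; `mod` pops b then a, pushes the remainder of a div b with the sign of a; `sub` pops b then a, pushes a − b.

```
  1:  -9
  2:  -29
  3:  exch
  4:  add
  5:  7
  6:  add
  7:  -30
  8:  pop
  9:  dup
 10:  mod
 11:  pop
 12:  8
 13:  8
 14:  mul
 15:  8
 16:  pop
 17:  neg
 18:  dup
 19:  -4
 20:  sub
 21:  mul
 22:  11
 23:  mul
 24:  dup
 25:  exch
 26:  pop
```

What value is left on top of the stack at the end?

42240

-9   -> -9
-29  -> -9 -29
exch -> -29 -9
add  -> -38
7    -> -38 7
add  -> -31
-30  -> -31 -30
pop  -> -31
dup  -> -31 -31
mod  -> 0
pop  -> (empty)
8    -> 8
8    -> 8 8
mul  -> 64
8    -> 64 8
pop  -> 64
neg  -> -64
dup  -> -64 -64
-4   -> -64 -64 -4
sub  -> -64 -60
mul  -> 3840
11   -> 3840 11
mul  -> 42240
dup  -> 42240 42240
exch -> 42240 42240
pop  -> 42240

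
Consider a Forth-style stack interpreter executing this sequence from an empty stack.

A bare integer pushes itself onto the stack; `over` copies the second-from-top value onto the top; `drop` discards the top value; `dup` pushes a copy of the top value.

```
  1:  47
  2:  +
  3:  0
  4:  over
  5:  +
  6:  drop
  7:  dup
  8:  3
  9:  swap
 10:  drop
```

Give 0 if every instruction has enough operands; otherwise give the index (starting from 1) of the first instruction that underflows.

47 : 47
+  — needs 2 operands, stack has 1 → underflow

2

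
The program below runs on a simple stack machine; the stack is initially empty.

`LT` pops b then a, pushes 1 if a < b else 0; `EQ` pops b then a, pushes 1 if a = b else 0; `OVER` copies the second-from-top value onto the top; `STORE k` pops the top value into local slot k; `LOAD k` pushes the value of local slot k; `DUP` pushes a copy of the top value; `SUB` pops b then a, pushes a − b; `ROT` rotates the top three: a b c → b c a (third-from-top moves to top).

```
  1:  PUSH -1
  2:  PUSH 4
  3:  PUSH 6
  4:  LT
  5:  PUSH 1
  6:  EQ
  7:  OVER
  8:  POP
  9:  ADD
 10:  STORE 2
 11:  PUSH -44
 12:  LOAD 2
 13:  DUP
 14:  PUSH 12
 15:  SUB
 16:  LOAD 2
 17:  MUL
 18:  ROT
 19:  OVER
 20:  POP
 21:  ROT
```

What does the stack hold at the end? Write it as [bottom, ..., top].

PUSH -1   -1
PUSH 4    -1 4
PUSH 6    -1 4 6
LT        -1 1
PUSH 1    -1 1 1
EQ        -1 1
OVER      -1 1 -1
POP       -1 1
ADD       0
STORE 2   (empty)
PUSH -44  -44
LOAD 2    -44 0
DUP       -44 0 0
PUSH 12   -44 0 0 12
SUB       -44 0 -12
LOAD 2    -44 0 -12 0
MUL       -44 0 0
ROT       0 0 -44
OVER      0 0 -44 0
POP       0 0 -44
ROT       0 -44 0

[0, -44, 0]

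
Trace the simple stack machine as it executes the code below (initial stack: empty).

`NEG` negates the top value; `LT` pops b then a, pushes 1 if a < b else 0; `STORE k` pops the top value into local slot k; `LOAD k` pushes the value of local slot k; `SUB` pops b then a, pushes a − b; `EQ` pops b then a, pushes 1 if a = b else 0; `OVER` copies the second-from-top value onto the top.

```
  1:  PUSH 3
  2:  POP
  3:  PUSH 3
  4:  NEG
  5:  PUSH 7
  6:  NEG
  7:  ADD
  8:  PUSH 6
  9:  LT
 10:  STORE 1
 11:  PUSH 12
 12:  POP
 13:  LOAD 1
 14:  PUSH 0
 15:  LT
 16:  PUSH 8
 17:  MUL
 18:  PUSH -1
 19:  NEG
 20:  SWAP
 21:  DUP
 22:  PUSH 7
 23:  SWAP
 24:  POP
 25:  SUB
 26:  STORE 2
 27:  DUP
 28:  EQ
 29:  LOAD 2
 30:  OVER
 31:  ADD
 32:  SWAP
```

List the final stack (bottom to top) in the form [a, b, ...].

[-6, 1]

PUSH 3   [3]
POP      []
PUSH 3   [3]
NEG      [-3]
PUSH 7   [-3, 7]
NEG      [-3, -7]
ADD      [-10]
PUSH 6   [-10, 6]
LT       [1]
STORE 1  []
PUSH 12  [12]
POP      []
LOAD 1   [1]
PUSH 0   [1, 0]
LT       [0]
PUSH 8   [0, 8]
MUL      [0]
PUSH -1  [0, -1]
NEG      [0, 1]
SWAP     [1, 0]
DUP      [1, 0, 0]
PUSH 7   [1, 0, 0, 7]
SWAP     [1, 0, 7, 0]
POP      [1, 0, 7]
SUB      [1, -7]
STORE 2  [1]
DUP      [1, 1]
EQ       [1]
LOAD 2   [1, -7]
OVER     [1, -7, 1]
ADD      [1, -6]
SWAP     [-6, 1]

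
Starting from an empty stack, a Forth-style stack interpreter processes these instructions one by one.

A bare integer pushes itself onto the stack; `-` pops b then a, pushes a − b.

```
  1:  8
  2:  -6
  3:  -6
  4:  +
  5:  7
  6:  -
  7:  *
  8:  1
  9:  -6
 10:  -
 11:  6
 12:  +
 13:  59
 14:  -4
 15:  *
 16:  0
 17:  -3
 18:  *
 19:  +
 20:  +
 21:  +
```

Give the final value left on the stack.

8  → 8
-6 → 8 -6
-6 → 8 -6 -6
+  → 8 -12
7  → 8 -12 7
-  → 8 -19
*  → -152
1  → -152 1
-6 → -152 1 -6
-  → -152 7
6  → -152 7 6
+  → -152 13
59 → -152 13 59
-4 → -152 13 59 -4
*  → -152 13 -236
0  → -152 13 -236 0
-3 → -152 13 -236 0 -3
*  → -152 13 -236 0
+  → -152 13 -236
+  → -152 -223
+  → -375

-375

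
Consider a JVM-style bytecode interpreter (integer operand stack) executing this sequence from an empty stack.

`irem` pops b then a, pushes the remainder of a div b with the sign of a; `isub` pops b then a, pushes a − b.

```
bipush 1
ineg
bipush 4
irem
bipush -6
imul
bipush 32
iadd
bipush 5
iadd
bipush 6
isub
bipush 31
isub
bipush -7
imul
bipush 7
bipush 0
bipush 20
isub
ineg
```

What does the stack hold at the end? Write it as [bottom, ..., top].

[-42, 7, 20]

bipush 1  -> 1
ineg      -> -1
bipush 4  -> -1 4
irem      -> -1
bipush -6 -> -1 -6
imul      -> 6
bipush 32 -> 6 32
iadd      -> 38
bipush 5  -> 38 5
iadd      -> 43
bipush 6  -> 43 6
isub      -> 37
bipush 31 -> 37 31
isub      -> 6
bipush -7 -> 6 -7
imul      -> -42
bipush 7  -> -42 7
bipush 0  -> -42 7 0
bipush 20 -> -42 7 0 20
isub      -> -42 7 -20
ineg      -> -42 7 20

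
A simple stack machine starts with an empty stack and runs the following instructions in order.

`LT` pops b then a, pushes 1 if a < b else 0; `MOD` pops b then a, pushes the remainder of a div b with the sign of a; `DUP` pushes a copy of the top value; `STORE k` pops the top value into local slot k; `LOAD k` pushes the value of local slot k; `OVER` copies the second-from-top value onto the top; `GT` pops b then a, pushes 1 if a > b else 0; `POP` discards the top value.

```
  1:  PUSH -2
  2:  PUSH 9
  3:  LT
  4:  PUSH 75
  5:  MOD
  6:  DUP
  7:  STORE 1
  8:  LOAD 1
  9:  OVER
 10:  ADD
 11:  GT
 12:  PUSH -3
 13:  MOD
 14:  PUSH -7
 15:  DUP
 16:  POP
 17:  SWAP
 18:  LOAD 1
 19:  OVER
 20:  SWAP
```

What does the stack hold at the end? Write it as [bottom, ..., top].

[-7, 0, 0, 1]

PUSH -2 -> -2
PUSH 9  -> -2 9
LT      -> 1
PUSH 75 -> 1 75
MOD     -> 1
DUP     -> 1 1
STORE 1 -> 1
LOAD 1  -> 1 1
OVER    -> 1 1 1
ADD     -> 1 2
GT      -> 0
PUSH -3 -> 0 -3
MOD     -> 0
PUSH -7 -> 0 -7
DUP     -> 0 -7 -7
POP     -> 0 -7
SWAP    -> -7 0
LOAD 1  -> -7 0 1
OVER    -> -7 0 1 0
SWAP    -> -7 0 0 1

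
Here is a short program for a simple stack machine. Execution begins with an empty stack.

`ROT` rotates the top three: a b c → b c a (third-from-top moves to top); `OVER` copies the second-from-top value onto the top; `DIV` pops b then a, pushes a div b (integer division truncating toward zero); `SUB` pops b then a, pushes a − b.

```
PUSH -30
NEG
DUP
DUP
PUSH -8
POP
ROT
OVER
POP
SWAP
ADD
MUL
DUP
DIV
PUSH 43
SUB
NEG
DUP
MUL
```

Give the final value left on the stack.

1764

PUSH -30 : -30
NEG      : 30
DUP      : 30 30
DUP      : 30 30 30
PUSH -8  : 30 30 30 -8
POP      : 30 30 30
ROT      : 30 30 30
OVER     : 30 30 30 30
POP      : 30 30 30
SWAP     : 30 30 30
ADD      : 30 60
MUL      : 1800
DUP      : 1800 1800
DIV      : 1
PUSH 43  : 1 43
SUB      : -42
NEG      : 42
DUP      : 42 42
MUL      : 1764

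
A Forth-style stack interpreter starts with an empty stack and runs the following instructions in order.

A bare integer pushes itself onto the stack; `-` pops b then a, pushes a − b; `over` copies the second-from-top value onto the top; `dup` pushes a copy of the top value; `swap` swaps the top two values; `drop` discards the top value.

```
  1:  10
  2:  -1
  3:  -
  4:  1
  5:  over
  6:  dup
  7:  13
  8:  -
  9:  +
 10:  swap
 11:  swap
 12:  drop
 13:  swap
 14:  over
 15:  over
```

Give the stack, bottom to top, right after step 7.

10    10
-1    10 -1
-     11
1     11 1
over  11 1 11
dup   11 1 11 11
13    11 1 11 11 13

[11, 1, 11, 11, 13]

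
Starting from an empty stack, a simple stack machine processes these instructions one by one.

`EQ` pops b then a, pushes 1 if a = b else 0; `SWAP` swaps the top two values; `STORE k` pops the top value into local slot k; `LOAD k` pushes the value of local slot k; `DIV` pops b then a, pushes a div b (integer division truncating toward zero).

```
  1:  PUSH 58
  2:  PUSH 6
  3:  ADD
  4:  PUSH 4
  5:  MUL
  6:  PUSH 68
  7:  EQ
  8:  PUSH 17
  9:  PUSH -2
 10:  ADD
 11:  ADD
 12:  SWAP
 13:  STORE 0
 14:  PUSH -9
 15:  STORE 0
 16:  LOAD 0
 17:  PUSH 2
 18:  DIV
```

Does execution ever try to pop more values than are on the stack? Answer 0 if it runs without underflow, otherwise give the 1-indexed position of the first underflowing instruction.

PUSH 58 -> [58]
PUSH 6  -> [58, 6]
ADD     -> [64]
PUSH 4  -> [64, 4]
MUL     -> [256]
PUSH 68 -> [256, 68]
EQ      -> [0]
PUSH 17 -> [0, 17]
PUSH -2 -> [0, 17, -2]
ADD     -> [0, 15]
ADD     -> [15]
SWAP  — needs 2 operands, stack has 1 → underflow

12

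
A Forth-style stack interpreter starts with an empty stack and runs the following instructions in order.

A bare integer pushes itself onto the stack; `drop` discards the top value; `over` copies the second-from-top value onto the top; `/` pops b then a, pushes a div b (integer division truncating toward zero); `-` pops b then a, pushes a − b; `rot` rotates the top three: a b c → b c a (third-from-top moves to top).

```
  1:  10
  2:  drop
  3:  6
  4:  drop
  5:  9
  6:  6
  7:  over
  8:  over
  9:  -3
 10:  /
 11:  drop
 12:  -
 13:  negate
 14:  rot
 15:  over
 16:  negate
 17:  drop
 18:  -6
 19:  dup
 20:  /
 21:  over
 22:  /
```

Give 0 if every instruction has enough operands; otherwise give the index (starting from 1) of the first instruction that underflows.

14

10     -> 10
drop   -> (empty)
6      -> 6
drop   -> (empty)
9      -> 9
6      -> 9 6
over   -> 9 6 9
over   -> 9 6 9 6
-3     -> 9 6 9 6 -3
/      -> 9 6 9 -2
drop   -> 9 6 9
-      -> 9 -3
negate -> 9 3
rot  — needs 3 operands, stack has 2 → underflow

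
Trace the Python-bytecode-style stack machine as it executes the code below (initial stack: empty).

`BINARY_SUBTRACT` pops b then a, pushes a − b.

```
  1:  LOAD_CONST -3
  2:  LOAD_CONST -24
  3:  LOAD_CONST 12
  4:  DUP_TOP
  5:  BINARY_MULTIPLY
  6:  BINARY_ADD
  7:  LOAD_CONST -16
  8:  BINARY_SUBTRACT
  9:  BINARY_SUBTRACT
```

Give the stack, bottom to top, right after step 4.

[-3, -24, 12, 12]

LOAD_CONST -3  -> [-3]
LOAD_CONST -24 -> [-3, -24]
LOAD_CONST 12  -> [-3, -24, 12]
DUP_TOP        -> [-3, -24, 12, 12]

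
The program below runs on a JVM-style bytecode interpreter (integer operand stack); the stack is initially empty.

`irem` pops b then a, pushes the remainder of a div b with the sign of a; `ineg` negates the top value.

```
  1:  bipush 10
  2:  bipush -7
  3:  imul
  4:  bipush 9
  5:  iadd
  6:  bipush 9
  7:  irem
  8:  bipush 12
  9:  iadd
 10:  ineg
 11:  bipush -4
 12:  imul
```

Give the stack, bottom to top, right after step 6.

bipush 10 → 10
bipush -7 → 10 -7
imul      → -70
bipush 9  → -70 9
iadd      → -61
bipush 9  → -61 9

[-61, 9]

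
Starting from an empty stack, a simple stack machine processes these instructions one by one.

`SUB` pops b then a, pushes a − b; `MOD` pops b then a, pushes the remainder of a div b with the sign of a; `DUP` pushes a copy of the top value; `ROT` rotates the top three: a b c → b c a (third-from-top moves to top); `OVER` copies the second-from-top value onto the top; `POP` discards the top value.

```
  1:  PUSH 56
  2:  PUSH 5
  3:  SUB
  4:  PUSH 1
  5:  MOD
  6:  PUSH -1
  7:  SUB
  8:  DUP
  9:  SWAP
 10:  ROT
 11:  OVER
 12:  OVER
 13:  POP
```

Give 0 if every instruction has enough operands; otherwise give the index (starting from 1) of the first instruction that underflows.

10

PUSH 56 : 56
PUSH 5  : 56 5
SUB     : 51
PUSH 1  : 51 1
MOD     : 0
PUSH -1 : 0 -1
SUB     : 1
DUP     : 1 1
SWAP    : 1 1
ROT  — needs 3 operands, stack has 2 → underflow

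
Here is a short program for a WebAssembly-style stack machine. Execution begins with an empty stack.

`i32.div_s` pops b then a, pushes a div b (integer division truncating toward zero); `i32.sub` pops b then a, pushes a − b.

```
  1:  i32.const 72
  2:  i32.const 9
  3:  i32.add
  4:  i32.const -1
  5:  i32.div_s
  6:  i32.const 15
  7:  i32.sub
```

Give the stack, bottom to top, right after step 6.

[-81, 15]

i32.const 72 : 72
i32.const 9  : 72 9
i32.add      : 81
i32.const -1 : 81 -1
i32.div_s    : -81
i32.const 15 : -81 15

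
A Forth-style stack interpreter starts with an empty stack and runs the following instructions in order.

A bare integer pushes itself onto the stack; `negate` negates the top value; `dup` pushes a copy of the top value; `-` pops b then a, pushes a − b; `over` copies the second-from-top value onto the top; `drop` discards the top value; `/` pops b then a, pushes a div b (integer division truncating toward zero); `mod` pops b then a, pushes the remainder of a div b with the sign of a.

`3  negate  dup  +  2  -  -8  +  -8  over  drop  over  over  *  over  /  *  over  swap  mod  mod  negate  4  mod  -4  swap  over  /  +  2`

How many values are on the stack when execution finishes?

2

3      -> 3
negate -> -3
dup    -> -3 -3
+      -> -6
2      -> -6 2
-      -> -8
-8     -> -8 -8
+      -> -16
-8     -> -16 -8
over   -> -16 -8 -16
drop   -> -16 -8
over   -> -16 -8 -16
over   -> -16 -8 -16 -8
*      -> -16 -8 128
over   -> -16 -8 128 -8
/      -> -16 -8 -16
*      -> -16 128
over   -> -16 128 -16
swap   -> -16 -16 128
mod    -> -16 -16
mod    -> 0
negate -> 0
4      -> 0 4
mod    -> 0
-4     -> 0 -4
swap   -> -4 0
over   -> -4 0 -4
/      -> -4 0
+      -> -4
2      -> -4 2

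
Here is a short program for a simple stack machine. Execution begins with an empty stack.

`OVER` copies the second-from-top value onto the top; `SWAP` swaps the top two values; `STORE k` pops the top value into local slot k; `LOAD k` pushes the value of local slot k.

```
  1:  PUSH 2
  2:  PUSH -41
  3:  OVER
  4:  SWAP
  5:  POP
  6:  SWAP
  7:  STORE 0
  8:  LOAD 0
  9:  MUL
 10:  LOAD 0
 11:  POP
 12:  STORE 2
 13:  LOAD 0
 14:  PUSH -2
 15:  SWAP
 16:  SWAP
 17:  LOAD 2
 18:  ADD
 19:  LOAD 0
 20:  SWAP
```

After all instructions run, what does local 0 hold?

PUSH 2    [2]
PUSH -41  [2, -41]
OVER      [2, -41, 2]
SWAP      [2, 2, -41]
POP       [2, 2]
SWAP      [2, 2]
STORE 0   [2]
LOAD 0    [2, 2]
MUL       [4]
LOAD 0    [4, 2]
POP       [4]
STORE 2   []
LOAD 0    [2]
PUSH -2   [2, -2]
SWAP      [-2, 2]
SWAP      [2, -2]
LOAD 2    [2, -2, 4]
ADD       [2, 2]
LOAD 0    [2, 2, 2]
SWAP      [2, 2, 2]

2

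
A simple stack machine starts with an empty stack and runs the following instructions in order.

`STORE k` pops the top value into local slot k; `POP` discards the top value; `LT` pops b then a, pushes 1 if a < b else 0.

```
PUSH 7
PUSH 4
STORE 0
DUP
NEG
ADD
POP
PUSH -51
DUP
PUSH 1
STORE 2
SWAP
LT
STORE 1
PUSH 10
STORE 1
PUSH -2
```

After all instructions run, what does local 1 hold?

10

PUSH 7   → 7
PUSH 4   → 7 4
STORE 0  → 7
DUP      → 7 7
NEG      → 7 -7
ADD      → 0
POP      → (empty)
PUSH -51 → -51
DUP      → -51 -51
PUSH 1   → -51 -51 1
STORE 2  → -51 -51
SWAP     → -51 -51
LT       → 0
STORE 1  → (empty)
PUSH 10  → 10
STORE 1  → (empty)
PUSH -2  → -2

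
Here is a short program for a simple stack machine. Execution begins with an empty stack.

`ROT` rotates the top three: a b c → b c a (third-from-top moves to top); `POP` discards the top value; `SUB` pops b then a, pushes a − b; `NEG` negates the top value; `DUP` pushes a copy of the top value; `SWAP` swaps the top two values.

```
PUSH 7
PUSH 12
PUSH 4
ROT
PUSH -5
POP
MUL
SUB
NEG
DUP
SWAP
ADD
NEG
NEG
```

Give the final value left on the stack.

32

PUSH 7  : [7]
PUSH 12 : [7, 12]
PUSH 4  : [7, 12, 4]
ROT     : [12, 4, 7]
PUSH -5 : [12, 4, 7, -5]
POP     : [12, 4, 7]
MUL     : [12, 28]
SUB     : [-16]
NEG     : [16]
DUP     : [16, 16]
SWAP    : [16, 16]
ADD     : [32]
NEG     : [-32]
NEG     : [32]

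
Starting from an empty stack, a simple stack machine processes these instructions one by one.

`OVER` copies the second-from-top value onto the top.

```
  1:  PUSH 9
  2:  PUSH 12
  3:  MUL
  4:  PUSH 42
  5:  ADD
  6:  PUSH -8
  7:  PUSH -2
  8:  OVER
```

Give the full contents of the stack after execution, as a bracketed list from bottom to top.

[150, -8, -2, -8]

PUSH 9  → 9
PUSH 12 → 9 12
MUL     → 108
PUSH 42 → 108 42
ADD     → 150
PUSH -8 → 150 -8
PUSH -2 → 150 -8 -2
OVER    → 150 -8 -2 -8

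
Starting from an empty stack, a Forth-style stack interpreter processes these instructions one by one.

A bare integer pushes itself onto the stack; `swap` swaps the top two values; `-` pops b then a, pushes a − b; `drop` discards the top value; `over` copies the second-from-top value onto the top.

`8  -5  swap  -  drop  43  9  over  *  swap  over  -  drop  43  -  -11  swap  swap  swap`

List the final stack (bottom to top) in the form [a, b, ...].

8    → 8
-5   → 8 -5
swap → -5 8
-    → -13
drop → (empty)
43   → 43
9    → 43 9
over → 43 9 43
*    → 43 387
swap → 387 43
over → 387 43 387
-    → 387 -344
drop → 387
43   → 387 43
-    → 344
-11  → 344 -11
swap → -11 344
swap → 344 -11
swap → -11 344

[-11, 344]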